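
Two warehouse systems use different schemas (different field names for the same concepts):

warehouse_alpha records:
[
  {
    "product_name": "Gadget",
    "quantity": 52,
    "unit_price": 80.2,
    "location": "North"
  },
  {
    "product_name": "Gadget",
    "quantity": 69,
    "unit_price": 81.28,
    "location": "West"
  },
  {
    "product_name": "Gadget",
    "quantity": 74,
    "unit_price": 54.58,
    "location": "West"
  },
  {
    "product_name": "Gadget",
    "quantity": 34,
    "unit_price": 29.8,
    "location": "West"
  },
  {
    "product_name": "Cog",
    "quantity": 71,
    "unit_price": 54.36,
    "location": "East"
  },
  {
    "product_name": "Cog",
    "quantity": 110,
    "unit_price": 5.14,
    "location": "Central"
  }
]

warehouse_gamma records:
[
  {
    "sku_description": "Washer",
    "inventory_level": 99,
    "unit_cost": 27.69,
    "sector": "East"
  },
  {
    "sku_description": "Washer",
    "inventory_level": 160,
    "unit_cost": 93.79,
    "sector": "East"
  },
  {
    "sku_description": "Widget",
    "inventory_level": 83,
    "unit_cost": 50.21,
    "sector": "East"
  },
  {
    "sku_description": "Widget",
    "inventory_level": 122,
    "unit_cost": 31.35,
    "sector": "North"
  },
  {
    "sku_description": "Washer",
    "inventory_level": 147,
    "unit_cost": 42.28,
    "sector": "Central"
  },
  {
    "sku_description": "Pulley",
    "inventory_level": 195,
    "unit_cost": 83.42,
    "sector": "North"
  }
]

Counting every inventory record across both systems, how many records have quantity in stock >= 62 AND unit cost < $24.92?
1

Schema mappings:
- "quantity" (warehouse_alpha) = "inventory_level" (warehouse_gamma) = quantity
- "unit_price" (warehouse_alpha) = "unit_cost" (warehouse_gamma) = unit cost

Records meeting both conditions in warehouse_alpha: 1
Records meeting both conditions in warehouse_gamma: 0

Total: 1 + 0 = 1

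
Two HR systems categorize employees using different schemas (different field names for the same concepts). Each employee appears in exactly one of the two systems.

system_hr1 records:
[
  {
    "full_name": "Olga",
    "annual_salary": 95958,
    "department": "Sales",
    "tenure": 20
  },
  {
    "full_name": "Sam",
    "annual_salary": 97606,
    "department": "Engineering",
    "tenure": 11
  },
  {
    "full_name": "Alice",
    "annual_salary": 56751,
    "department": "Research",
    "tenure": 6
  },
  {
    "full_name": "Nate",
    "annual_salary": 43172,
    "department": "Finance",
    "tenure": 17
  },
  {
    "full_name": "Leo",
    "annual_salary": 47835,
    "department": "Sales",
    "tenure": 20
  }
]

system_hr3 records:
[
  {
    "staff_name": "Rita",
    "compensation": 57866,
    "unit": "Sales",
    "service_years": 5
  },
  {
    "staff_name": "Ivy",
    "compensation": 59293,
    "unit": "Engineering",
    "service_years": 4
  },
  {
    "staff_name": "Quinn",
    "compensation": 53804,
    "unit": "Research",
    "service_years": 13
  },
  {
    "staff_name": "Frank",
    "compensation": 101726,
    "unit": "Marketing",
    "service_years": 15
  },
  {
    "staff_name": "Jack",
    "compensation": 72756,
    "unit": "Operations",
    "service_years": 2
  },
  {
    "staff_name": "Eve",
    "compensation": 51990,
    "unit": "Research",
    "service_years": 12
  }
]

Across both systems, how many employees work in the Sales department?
3

Schema mapping: "department" (system_hr1) = "unit" (system_hr3) = department

Sales employees in system_hr1: 2
Sales employees in system_hr3: 1

Total in Sales: 2 + 1 = 3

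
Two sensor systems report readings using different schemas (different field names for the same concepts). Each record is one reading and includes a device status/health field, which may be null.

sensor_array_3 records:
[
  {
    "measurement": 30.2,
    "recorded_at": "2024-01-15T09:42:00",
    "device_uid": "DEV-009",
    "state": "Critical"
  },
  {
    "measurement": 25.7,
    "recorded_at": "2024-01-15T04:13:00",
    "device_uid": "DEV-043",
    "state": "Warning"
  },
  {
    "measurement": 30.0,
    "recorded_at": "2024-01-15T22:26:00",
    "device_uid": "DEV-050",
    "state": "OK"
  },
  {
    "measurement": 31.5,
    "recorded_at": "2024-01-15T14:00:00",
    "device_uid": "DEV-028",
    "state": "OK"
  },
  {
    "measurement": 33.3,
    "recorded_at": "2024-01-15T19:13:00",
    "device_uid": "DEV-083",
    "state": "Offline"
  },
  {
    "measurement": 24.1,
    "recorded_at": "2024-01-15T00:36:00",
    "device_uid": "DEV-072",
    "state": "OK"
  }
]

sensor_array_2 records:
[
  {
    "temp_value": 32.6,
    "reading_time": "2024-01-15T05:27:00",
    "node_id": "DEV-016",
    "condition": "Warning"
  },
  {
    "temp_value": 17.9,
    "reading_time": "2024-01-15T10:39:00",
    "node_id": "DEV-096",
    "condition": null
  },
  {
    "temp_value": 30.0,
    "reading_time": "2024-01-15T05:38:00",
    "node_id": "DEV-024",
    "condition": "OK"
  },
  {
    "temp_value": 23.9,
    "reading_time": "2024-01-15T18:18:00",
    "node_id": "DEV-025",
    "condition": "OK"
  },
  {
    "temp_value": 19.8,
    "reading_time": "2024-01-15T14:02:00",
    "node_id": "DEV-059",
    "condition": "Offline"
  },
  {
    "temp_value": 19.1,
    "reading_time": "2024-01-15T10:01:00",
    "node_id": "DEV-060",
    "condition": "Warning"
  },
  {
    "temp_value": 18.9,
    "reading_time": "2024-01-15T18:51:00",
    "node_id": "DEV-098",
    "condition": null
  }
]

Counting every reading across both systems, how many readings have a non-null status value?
11

Schema mapping: "state" (sensor_array_3) = "condition" (sensor_array_2) = status

Non-null in sensor_array_3: 6
Non-null in sensor_array_2: 5

Total non-null: 6 + 5 = 11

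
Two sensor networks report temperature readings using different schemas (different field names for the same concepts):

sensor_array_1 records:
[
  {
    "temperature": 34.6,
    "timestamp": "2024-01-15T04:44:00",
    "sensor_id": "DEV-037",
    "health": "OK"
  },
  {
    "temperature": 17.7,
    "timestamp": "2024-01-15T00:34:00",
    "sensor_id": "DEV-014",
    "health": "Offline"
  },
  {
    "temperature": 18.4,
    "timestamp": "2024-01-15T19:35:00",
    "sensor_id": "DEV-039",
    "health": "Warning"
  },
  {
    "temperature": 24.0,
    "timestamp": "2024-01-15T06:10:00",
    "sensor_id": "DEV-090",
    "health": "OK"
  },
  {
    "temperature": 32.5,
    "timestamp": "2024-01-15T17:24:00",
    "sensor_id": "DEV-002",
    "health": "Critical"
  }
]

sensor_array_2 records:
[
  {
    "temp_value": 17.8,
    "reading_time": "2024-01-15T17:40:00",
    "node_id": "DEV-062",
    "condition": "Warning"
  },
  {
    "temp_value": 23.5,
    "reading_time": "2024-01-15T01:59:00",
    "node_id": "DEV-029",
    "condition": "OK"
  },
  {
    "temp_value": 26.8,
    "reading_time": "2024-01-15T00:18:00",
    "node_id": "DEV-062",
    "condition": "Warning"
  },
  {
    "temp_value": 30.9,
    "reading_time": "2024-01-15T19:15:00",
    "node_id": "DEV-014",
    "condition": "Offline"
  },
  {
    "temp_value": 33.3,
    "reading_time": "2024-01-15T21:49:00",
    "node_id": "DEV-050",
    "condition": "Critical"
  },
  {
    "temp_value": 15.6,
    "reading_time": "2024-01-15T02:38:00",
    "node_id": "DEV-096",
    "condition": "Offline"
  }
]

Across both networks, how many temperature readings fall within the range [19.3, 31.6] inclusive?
4

Schema mapping: "temperature" (sensor_array_1) = "temp_value" (sensor_array_2) = temperature

Readings in [19.3, 31.6] from sensor_array_1: 1
Readings in [19.3, 31.6] from sensor_array_2: 3

Total count: 1 + 3 = 4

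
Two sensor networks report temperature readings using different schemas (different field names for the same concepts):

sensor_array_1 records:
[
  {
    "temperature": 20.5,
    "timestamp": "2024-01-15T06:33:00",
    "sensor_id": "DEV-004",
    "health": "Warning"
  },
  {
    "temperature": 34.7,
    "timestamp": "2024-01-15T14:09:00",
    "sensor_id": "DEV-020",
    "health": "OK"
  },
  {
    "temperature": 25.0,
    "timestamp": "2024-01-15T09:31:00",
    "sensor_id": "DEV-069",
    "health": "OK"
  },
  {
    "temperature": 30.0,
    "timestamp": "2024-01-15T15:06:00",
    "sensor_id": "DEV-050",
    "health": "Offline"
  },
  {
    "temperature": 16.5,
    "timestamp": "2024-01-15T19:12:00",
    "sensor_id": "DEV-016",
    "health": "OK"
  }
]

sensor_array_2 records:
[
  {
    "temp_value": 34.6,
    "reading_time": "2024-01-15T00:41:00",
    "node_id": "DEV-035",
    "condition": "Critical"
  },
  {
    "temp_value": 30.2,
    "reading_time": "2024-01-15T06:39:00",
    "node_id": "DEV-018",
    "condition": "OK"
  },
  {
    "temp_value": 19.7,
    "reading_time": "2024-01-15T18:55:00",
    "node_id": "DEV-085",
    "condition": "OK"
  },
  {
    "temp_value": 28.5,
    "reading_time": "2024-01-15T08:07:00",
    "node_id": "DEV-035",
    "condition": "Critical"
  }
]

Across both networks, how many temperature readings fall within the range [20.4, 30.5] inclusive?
5

Schema mapping: "temperature" (sensor_array_1) = "temp_value" (sensor_array_2) = temperature

Readings in [20.4, 30.5] from sensor_array_1: 3
Readings in [20.4, 30.5] from sensor_array_2: 2

Total count: 3 + 2 = 5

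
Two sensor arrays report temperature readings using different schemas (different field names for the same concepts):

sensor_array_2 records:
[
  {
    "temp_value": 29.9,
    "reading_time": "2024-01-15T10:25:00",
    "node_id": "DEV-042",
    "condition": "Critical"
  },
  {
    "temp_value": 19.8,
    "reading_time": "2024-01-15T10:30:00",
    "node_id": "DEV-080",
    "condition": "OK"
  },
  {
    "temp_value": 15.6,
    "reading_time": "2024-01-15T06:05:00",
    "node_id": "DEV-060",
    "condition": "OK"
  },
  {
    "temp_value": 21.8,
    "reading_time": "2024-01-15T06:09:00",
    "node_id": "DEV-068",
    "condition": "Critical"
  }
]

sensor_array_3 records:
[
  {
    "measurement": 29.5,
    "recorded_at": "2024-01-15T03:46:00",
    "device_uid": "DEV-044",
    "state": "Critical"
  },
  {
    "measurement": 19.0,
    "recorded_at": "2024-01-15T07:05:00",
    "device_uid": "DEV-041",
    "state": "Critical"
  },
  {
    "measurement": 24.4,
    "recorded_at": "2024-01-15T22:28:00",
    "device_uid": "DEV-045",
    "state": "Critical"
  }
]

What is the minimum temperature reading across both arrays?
15.6

Schema mapping: "temp_value" (sensor_array_2) = "measurement" (sensor_array_3) = temperature reading

Minimum in sensor_array_2: 15.6
Minimum in sensor_array_3: 19.0

Overall minimum: min(15.6, 19.0) = 15.6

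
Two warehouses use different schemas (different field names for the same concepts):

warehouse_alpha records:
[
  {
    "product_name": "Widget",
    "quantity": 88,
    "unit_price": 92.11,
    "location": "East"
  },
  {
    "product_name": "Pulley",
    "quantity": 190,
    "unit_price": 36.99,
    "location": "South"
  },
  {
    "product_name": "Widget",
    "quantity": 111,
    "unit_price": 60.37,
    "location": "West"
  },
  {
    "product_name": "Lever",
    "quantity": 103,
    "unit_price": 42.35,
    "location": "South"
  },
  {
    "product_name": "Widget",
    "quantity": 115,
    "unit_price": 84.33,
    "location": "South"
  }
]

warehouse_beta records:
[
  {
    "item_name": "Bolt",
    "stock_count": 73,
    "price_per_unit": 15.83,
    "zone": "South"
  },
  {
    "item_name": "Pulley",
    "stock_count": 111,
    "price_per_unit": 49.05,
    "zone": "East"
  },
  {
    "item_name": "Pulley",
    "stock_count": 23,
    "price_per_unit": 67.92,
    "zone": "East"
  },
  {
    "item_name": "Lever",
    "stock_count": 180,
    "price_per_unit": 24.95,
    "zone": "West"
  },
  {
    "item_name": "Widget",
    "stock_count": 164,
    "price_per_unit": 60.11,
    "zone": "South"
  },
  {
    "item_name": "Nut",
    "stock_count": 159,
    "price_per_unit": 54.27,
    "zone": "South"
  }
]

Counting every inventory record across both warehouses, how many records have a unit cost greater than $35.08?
9

Schema mapping: "unit_price" (warehouse_alpha) = "price_per_unit" (warehouse_beta) = unit cost

Records > $35.08 in warehouse_alpha: 5
Records > $35.08 in warehouse_beta: 4

Total count: 5 + 4 = 9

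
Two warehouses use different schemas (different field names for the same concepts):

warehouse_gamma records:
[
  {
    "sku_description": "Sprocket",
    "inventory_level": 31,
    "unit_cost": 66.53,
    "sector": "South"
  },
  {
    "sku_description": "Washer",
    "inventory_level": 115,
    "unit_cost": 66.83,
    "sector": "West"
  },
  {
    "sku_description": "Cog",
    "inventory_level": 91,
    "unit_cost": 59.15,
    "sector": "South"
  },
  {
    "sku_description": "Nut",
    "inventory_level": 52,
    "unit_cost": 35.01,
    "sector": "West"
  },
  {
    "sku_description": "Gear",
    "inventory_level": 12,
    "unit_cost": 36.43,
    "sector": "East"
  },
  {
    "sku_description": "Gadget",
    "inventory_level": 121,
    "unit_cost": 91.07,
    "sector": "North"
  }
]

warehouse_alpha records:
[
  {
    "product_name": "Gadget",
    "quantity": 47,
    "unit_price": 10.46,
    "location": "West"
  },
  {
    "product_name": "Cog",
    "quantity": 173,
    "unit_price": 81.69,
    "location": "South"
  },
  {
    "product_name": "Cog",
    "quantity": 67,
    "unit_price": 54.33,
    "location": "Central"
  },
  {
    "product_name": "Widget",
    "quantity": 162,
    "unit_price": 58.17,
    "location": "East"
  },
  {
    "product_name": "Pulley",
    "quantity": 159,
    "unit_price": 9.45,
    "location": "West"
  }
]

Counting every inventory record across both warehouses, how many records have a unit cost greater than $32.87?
9

Schema mapping: "unit_cost" (warehouse_gamma) = "unit_price" (warehouse_alpha) = unit cost

Records > $32.87 in warehouse_gamma: 6
Records > $32.87 in warehouse_alpha: 3

Total count: 6 + 3 = 9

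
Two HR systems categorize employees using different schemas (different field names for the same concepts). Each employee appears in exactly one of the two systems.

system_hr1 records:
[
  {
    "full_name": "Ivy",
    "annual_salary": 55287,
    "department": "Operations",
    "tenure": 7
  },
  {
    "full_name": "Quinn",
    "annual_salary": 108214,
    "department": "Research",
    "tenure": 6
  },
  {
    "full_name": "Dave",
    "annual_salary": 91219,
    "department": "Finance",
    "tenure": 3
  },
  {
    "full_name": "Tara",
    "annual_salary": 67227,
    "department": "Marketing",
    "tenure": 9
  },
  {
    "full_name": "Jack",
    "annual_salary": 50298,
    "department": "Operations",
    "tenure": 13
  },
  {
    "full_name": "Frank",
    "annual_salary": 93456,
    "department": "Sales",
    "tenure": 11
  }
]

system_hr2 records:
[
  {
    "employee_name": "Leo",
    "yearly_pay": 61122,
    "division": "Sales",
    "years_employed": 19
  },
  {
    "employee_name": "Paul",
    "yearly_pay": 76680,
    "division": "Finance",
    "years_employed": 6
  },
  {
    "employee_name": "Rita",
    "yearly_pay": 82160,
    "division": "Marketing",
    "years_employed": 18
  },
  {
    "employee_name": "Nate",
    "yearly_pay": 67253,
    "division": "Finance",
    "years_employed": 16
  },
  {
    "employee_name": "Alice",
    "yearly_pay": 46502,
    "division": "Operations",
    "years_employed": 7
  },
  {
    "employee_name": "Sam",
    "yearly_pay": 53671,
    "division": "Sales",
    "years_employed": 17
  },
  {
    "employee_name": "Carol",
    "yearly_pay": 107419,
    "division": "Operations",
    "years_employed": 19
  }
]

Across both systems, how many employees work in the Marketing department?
2

Schema mapping: "department" (system_hr1) = "division" (system_hr2) = department

Marketing employees in system_hr1: 1
Marketing employees in system_hr2: 1

Total in Marketing: 1 + 1 = 2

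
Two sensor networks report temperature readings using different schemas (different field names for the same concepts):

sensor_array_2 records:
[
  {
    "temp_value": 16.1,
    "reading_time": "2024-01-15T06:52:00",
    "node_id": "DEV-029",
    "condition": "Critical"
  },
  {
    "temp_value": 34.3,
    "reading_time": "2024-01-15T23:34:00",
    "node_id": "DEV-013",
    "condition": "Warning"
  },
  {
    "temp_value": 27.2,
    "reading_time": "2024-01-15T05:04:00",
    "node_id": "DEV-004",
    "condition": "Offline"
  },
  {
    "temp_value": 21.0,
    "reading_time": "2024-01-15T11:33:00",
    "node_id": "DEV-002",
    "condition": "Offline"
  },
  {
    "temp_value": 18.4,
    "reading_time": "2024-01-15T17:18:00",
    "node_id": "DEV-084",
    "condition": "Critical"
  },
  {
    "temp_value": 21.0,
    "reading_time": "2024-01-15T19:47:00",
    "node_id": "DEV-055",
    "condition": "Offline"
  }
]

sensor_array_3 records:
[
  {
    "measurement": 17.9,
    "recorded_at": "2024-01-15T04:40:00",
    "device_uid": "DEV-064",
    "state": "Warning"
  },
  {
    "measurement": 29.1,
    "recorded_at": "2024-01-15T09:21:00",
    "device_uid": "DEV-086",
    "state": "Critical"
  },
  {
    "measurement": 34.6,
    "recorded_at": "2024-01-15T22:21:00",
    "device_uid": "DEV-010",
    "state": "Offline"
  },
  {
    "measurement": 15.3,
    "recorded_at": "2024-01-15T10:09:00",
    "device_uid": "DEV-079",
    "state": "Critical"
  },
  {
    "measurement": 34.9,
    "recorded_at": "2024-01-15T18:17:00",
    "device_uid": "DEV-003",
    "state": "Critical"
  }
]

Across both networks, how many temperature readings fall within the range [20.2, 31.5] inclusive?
4

Schema mapping: "temp_value" (sensor_array_2) = "measurement" (sensor_array_3) = temperature

Readings in [20.2, 31.5] from sensor_array_2: 3
Readings in [20.2, 31.5] from sensor_array_3: 1

Total count: 3 + 1 = 4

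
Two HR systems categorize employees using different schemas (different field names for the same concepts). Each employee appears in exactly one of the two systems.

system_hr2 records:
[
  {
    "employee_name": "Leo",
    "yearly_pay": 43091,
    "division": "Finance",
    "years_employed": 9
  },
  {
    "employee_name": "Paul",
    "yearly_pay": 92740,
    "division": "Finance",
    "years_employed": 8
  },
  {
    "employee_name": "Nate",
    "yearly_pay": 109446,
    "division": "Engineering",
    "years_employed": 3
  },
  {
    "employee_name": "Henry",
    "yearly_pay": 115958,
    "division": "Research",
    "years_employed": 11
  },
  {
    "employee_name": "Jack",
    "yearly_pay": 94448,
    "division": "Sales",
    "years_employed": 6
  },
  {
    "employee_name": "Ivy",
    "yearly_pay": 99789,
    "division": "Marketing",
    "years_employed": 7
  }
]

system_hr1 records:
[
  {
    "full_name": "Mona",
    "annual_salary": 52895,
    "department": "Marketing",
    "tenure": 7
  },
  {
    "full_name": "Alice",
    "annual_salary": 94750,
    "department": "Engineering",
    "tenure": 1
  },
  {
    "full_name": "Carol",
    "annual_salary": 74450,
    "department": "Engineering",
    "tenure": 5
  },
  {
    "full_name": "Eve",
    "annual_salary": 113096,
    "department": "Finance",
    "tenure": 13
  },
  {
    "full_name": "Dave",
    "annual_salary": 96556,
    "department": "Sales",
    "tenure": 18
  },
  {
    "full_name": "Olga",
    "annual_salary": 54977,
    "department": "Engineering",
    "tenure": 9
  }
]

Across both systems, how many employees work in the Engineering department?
4

Schema mapping: "division" (system_hr2) = "department" (system_hr1) = department

Engineering employees in system_hr2: 1
Engineering employees in system_hr1: 3

Total in Engineering: 1 + 3 = 4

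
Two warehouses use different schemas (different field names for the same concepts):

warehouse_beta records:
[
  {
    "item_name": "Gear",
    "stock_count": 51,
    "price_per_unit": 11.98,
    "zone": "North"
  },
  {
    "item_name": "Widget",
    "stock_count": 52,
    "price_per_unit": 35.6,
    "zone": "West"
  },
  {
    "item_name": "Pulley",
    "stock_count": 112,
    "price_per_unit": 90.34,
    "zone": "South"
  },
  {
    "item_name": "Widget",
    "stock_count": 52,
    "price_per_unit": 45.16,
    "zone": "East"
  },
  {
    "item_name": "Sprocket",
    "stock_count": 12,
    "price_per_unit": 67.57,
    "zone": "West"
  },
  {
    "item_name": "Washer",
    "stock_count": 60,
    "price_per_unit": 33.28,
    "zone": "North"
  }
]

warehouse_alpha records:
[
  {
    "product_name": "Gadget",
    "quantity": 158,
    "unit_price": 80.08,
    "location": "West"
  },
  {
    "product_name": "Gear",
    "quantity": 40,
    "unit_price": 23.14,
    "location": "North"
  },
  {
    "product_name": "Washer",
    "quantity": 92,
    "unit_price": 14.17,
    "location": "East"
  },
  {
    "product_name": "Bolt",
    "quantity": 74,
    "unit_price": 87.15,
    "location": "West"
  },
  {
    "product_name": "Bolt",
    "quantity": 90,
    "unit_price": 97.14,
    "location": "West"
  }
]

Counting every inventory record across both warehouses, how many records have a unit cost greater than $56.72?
5

Schema mapping: "price_per_unit" (warehouse_beta) = "unit_price" (warehouse_alpha) = unit cost

Records > $56.72 in warehouse_beta: 2
Records > $56.72 in warehouse_alpha: 3

Total count: 2 + 3 = 5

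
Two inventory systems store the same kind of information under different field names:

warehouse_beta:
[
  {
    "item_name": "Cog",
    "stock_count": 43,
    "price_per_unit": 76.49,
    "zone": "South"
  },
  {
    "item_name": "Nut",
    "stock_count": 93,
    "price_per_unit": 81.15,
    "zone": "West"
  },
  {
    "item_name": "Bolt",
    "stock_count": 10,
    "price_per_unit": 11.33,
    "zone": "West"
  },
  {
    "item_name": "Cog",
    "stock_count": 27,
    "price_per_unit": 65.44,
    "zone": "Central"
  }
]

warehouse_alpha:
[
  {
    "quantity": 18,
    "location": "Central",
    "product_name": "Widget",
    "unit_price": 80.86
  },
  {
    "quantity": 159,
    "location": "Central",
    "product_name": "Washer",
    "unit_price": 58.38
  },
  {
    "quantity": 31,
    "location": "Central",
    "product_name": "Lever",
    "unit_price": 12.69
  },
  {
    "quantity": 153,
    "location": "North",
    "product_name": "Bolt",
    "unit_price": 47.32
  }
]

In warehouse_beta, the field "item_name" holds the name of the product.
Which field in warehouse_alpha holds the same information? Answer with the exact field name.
product_name

In warehouse_beta, "item_name" holds the name of the product.
The fields in warehouse_alpha are: "quantity", "location", "product_name", "unit_price".
"product_name" is the match: the name refers to the same concept and its values are product-name strings (e.g. 'Bolt', 'Lever').
The other fields ("quantity", "location", "unit_price") hold different kinds of data.

So "item_name" in warehouse_beta corresponds to "product_name" in warehouse_alpha.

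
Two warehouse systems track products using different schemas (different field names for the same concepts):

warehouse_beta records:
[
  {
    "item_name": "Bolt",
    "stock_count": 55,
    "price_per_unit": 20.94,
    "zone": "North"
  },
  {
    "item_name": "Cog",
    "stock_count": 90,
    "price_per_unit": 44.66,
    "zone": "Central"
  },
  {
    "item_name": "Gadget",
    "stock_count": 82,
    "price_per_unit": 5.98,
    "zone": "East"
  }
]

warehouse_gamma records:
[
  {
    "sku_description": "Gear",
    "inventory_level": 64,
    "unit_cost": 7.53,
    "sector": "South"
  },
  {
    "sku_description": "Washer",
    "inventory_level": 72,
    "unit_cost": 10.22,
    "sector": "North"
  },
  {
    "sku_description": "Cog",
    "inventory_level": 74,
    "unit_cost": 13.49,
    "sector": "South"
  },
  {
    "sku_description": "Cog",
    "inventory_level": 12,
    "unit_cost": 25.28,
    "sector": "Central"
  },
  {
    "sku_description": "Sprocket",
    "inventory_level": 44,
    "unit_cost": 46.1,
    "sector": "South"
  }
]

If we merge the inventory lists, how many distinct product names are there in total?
6

Schema mapping: "item_name" (warehouse_beta) = "sku_description" (warehouse_gamma) = product name

Products in warehouse_beta: ['Bolt', 'Cog', 'Gadget']
Products in warehouse_gamma: ['Cog', 'Gear', 'Sprocket', 'Washer']

Union (unique products): ['Bolt', 'Cog', 'Gadget', 'Gear', 'Sprocket', 'Washer']
Count: 6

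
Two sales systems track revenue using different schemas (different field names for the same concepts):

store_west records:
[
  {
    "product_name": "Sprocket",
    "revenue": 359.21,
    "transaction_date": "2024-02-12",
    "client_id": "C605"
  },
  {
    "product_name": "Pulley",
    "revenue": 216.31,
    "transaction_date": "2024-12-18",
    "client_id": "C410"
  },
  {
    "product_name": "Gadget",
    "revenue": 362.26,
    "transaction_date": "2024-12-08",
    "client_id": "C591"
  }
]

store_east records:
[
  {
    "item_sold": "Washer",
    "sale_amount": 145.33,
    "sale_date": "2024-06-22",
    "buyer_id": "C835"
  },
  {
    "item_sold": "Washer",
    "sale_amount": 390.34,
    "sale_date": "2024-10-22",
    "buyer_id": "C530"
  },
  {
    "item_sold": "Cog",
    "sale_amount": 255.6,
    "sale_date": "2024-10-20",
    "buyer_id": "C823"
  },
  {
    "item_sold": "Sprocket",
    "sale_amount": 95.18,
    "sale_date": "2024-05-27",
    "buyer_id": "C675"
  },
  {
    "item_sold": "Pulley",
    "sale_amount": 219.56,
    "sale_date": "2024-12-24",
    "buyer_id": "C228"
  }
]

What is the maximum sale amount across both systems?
390.34

Reconcile: "revenue" (store_west) = "sale_amount" (store_east) = sale amount

Maximum in store_west: 362.26
Maximum in store_east: 390.34

Overall maximum: max(362.26, 390.34) = 390.34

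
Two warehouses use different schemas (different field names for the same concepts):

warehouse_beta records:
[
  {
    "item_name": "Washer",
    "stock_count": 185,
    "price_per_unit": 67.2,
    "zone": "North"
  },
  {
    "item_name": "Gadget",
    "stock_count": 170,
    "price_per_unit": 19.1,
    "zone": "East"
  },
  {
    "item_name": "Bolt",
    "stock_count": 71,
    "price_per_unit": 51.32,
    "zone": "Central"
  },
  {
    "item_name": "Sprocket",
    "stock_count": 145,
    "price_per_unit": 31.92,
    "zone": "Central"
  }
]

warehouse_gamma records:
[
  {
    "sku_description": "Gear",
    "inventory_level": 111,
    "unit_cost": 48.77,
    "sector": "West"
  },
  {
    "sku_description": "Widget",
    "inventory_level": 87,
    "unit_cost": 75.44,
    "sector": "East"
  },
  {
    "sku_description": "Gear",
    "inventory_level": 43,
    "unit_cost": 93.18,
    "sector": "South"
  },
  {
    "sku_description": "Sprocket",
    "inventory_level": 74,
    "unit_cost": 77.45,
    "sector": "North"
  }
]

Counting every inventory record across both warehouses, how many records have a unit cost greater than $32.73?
6

Schema mapping: "price_per_unit" (warehouse_beta) = "unit_cost" (warehouse_gamma) = unit cost

Records > $32.73 in warehouse_beta: 2
Records > $32.73 in warehouse_gamma: 4

Total count: 2 + 4 = 6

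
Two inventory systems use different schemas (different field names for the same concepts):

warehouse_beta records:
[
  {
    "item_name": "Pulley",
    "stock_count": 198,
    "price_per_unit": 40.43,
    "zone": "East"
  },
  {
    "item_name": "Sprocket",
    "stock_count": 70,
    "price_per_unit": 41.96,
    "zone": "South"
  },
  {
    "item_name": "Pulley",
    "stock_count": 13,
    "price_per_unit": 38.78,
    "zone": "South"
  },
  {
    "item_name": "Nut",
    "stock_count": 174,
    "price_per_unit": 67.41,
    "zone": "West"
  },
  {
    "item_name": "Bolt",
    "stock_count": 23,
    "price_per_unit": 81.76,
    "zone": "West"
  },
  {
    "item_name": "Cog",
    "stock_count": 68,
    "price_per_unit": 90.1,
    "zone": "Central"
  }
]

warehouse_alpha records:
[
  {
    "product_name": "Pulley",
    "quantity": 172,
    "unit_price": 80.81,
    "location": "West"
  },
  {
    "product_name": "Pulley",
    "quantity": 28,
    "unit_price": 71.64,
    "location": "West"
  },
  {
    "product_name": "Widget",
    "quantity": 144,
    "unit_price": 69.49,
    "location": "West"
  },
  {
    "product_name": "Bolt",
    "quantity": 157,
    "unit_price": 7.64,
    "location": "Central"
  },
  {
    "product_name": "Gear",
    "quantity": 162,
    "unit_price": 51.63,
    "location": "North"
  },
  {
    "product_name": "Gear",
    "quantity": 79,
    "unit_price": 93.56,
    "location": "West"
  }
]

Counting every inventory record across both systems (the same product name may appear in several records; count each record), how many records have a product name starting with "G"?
2

Schema mapping: "item_name" (warehouse_beta) = "product_name" (warehouse_alpha) = product name

Records with product name starting with "G" in warehouse_beta: 0
Records with product name starting with "G" in warehouse_alpha: 2

Total: 0 + 2 = 2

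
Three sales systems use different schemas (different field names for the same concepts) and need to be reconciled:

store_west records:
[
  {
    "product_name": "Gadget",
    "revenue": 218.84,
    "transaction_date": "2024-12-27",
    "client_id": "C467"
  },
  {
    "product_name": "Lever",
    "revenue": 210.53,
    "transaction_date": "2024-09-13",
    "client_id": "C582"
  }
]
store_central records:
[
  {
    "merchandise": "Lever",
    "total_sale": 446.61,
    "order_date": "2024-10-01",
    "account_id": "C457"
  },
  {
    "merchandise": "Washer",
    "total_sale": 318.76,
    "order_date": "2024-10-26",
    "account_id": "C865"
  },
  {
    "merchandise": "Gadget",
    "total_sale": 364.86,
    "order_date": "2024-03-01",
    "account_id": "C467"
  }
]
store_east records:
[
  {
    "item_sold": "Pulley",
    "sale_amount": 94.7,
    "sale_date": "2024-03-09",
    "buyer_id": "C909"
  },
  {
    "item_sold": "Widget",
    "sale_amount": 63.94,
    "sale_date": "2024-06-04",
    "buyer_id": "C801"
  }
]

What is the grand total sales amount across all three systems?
1718.24

Schema reconciliation - all amount fields map to sale amount:

store_west (revenue): 429.37
store_central (total_sale): 1130.23
store_east (sale_amount): 158.64

Grand total: 1718.24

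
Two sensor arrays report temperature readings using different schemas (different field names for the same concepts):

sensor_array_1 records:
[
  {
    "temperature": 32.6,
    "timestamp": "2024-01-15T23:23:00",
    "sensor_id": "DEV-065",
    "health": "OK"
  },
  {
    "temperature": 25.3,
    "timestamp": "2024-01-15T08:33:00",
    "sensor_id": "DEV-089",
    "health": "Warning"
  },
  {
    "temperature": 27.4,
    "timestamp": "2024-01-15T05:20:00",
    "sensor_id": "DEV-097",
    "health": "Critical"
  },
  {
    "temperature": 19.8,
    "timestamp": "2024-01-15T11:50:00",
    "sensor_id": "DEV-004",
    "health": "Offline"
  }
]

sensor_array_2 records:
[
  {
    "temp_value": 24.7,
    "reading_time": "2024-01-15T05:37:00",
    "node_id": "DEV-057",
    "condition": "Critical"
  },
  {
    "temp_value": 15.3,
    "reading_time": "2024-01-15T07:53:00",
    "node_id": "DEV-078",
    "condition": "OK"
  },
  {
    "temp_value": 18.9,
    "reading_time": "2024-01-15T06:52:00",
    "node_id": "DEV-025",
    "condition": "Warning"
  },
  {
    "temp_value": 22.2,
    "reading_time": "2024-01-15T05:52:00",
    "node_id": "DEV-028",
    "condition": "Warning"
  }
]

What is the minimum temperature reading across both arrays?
15.3

Schema mapping: "temperature" (sensor_array_1) = "temp_value" (sensor_array_2) = temperature reading

Minimum in sensor_array_1: 19.8
Minimum in sensor_array_2: 15.3

Overall minimum: min(19.8, 15.3) = 15.3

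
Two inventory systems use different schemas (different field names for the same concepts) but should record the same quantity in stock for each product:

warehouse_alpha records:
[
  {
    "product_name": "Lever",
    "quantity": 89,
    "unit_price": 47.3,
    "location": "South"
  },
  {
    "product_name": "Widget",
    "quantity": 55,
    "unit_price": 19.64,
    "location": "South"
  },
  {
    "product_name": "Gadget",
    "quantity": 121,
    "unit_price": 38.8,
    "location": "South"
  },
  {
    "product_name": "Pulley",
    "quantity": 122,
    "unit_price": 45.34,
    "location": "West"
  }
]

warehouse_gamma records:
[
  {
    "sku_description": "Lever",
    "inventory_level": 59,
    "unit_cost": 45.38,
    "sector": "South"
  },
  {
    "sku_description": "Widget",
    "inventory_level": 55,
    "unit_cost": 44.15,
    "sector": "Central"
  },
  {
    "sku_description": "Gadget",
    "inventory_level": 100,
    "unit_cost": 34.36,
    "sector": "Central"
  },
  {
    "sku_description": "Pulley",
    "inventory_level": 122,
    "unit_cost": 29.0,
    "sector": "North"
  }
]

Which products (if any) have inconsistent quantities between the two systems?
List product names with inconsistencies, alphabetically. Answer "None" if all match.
Gadget, Lever

Schema mappings:
- "product_name" (warehouse_alpha) = "sku_description" (warehouse_gamma) = product name
- "quantity" (warehouse_alpha) = "inventory_level" (warehouse_gamma) = quantity

Comparison:
  Lever: 89 vs 59 - MISMATCH
  Widget: 55 vs 55 - MATCH
  Gadget: 121 vs 100 - MISMATCH
  Pulley: 122 vs 122 - MATCH

Products with inconsistencies: Gadget, Lever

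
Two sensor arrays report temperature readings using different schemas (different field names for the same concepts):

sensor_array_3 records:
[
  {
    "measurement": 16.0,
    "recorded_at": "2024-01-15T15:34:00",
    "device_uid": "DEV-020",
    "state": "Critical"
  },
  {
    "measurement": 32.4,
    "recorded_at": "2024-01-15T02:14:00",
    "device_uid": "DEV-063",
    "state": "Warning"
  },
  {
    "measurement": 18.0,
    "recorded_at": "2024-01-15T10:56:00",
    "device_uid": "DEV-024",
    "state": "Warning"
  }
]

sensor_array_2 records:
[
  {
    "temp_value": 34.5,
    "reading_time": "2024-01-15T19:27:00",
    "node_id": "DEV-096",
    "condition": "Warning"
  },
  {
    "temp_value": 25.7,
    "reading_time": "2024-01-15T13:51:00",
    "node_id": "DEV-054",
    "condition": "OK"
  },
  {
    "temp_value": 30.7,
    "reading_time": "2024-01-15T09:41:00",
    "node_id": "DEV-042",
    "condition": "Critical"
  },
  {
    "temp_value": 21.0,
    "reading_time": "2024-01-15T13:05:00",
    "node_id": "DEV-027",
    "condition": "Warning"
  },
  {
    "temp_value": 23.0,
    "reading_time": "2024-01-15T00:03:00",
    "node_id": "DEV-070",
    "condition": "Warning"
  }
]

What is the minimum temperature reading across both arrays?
16.0

Schema mapping: "measurement" (sensor_array_3) = "temp_value" (sensor_array_2) = temperature reading

Minimum in sensor_array_3: 16.0
Minimum in sensor_array_2: 21.0

Overall minimum: min(16.0, 21.0) = 16.0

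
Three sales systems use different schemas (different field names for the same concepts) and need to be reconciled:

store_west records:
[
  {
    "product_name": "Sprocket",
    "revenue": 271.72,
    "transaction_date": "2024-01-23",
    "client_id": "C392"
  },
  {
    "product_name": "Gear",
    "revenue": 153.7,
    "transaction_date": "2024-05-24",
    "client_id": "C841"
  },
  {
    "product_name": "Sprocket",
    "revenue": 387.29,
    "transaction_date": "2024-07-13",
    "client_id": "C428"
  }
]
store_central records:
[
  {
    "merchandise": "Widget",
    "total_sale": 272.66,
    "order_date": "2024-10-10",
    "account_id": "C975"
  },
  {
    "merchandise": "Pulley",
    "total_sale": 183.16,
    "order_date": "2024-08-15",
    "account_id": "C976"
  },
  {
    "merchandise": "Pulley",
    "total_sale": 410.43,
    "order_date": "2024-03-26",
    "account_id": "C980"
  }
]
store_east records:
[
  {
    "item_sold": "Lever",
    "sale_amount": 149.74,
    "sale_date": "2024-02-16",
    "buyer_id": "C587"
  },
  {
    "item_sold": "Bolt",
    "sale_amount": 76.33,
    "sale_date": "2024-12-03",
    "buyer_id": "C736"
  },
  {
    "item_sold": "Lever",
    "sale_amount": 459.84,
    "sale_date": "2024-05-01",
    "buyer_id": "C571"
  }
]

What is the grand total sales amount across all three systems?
2364.87

Schema reconciliation - all amount fields map to sale amount:

store_west (revenue): 812.71
store_central (total_sale): 866.25
store_east (sale_amount): 685.91

Grand total: 2364.87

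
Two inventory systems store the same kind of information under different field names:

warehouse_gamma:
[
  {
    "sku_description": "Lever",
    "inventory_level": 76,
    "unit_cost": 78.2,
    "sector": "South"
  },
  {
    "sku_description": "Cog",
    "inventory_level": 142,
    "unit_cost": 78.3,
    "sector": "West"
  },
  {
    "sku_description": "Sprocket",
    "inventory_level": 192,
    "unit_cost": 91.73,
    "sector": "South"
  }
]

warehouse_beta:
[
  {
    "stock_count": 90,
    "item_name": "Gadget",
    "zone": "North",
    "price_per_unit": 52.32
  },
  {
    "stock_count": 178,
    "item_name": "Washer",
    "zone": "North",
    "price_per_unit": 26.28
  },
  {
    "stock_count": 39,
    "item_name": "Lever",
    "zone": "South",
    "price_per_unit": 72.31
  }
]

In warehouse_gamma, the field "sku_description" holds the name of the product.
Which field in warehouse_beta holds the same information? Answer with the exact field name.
item_name

In warehouse_gamma, "sku_description" holds the name of the product.
The fields in warehouse_beta are: "stock_count", "item_name", "zone", "price_per_unit".
"item_name" is the match: the name refers to the same concept and its values are product-name strings (e.g. 'Gadget', 'Lever').
The other fields ("stock_count", "zone", "price_per_unit") hold different kinds of data.

So "sku_description" in warehouse_gamma corresponds to "item_name" in warehouse_beta.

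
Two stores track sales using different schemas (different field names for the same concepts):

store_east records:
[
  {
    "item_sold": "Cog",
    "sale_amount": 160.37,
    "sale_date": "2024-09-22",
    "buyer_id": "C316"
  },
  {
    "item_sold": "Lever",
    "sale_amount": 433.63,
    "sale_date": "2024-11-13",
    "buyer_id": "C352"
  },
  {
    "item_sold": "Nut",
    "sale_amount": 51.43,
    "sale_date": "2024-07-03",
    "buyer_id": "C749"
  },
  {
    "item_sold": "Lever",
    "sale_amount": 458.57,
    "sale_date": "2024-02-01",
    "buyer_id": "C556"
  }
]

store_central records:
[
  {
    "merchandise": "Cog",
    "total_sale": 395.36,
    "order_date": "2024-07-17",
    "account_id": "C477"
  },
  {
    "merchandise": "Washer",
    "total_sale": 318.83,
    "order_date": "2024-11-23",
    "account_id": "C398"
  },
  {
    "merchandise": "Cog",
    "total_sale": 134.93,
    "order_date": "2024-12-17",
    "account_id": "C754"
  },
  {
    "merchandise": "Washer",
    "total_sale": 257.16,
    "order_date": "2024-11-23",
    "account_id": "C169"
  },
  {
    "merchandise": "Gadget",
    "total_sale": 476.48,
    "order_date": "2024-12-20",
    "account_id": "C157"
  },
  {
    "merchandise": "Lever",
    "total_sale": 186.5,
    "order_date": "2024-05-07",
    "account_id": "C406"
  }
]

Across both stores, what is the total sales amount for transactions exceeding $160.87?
2526.53

Schema mapping: "sale_amount" (store_east) = "total_sale" (store_central) = sale amount

Sum of sales > $160.87 in store_east: 892.2
Sum of sales > $160.87 in store_central: 1634.33

Total: 892.2 + 1634.33 = 2526.53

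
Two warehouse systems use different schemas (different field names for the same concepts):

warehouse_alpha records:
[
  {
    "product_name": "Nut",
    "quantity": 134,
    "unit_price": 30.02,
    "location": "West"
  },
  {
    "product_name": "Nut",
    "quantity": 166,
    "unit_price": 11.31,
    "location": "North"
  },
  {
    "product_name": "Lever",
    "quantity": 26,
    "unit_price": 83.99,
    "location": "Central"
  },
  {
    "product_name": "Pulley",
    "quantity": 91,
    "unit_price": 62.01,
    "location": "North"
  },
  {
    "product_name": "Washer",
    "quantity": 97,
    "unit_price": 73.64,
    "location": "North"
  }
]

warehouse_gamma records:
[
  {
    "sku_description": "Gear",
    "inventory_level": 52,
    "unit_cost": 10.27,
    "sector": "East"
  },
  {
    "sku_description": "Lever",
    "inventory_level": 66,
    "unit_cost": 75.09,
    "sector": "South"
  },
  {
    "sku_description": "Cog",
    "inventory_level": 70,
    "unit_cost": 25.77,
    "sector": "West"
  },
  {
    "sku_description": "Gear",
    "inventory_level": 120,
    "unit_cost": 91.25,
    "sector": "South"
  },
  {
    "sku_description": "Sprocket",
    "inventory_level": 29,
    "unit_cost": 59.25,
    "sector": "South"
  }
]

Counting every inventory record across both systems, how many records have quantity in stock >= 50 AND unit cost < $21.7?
2

Schema mappings:
- "quantity" (warehouse_alpha) = "inventory_level" (warehouse_gamma) = quantity
- "unit_price" (warehouse_alpha) = "unit_cost" (warehouse_gamma) = unit cost

Records meeting both conditions in warehouse_alpha: 1
Records meeting both conditions in warehouse_gamma: 1

Total: 1 + 1 = 2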